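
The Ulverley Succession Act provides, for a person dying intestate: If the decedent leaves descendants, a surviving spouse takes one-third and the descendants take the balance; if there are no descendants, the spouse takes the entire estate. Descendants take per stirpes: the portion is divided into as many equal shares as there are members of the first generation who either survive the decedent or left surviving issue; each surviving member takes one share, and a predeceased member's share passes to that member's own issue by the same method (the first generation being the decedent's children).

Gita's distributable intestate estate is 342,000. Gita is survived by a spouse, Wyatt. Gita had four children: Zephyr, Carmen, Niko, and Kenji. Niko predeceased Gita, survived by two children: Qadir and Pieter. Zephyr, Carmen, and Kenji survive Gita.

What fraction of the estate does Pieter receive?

Wyatt takes one-third of 342,000 = 114,000. The remaining 228,000 passes to the descendants.
The descendants' portion (228,000) is divided into 4 shares of 57,000: Zephyr, Carmen, and Kenji each take 57,000; Niko's 57,000 share passes to Niko's issue.
Niko's share (57,000) is divided into 2 shares of 28,500: Qadir and Pieter each take 28,500.

Pieter receives 1/12 of the estate.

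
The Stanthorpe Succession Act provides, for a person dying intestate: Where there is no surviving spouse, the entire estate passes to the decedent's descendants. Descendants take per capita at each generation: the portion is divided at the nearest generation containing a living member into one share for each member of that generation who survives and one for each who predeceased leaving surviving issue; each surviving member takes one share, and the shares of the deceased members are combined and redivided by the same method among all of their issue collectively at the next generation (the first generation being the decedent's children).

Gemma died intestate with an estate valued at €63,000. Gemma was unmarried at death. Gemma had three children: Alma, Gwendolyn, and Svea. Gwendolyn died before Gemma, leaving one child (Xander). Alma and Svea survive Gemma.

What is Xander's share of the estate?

Xander receives €21,000.

The entire €63,000 passes to the descendants.
That amount (€63,000) is divided at the children's generation into 3 shares of €21,000. Alma and Svea each take €21,000. The remaining share for the deceased Gwendolyn (€21,000) is carried to the next generation.
That pool (€21,000) passes entirely to Xander, the sole taker at the grandchildren's generation.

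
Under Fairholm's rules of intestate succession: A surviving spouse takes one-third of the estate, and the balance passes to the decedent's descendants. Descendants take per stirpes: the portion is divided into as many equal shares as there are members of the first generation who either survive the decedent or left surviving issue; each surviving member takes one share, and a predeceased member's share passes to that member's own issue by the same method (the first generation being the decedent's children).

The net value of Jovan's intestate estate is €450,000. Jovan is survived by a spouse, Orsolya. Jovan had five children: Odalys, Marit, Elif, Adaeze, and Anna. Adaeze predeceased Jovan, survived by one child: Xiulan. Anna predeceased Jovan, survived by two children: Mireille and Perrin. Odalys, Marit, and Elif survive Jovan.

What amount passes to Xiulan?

Orsolya takes one-third of €450,000 = €150,000. The remaining €300,000 passes to the descendants.
The descendants' portion (€300,000) is divided into 5 shares of €60,000: Odalys, Marit, and Elif each take €60,000; Adaeze's €60,000 share passes to Adaeze's issue; Anna's €60,000 share passes to Anna's issue.
Adaeze's share (€60,000) passes entirely to Xiulan.
Anna's share (€60,000) is divided into 2 shares of €30,000: Mireille and Perrin each take €30,000.

Xiulan receives €60,000.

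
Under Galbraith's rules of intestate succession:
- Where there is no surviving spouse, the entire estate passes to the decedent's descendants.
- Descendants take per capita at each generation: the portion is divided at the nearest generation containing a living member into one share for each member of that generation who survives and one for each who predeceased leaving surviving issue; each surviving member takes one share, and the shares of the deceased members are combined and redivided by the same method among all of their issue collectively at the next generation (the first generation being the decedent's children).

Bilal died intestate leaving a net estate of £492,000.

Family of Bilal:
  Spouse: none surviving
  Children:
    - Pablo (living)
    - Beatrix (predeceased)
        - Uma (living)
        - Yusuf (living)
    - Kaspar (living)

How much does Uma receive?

The entire £492,000 passes to the descendants.
That amount (£492,000) is divided at the children's generation into 3 shares of £164,000. Pablo and Kaspar each take £164,000. The remaining share for the deceased Beatrix (£164,000) is carried to the next generation.
That pool (£164,000) is divided at the grandchildren's generation equally among Uma and Yusuf: £82,000 each.

Uma receives £82,000.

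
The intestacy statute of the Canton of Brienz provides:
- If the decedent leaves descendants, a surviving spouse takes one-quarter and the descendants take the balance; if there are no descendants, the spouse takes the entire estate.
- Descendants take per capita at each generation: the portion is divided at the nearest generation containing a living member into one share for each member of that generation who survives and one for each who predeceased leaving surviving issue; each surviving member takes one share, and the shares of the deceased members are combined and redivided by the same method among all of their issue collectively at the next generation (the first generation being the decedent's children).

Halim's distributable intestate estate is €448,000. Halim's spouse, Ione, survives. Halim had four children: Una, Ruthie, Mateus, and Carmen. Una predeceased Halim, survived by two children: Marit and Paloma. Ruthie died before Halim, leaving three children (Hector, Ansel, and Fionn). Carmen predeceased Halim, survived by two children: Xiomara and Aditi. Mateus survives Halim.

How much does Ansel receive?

Ione takes one-quarter of €448,000 = €112,000. The remaining €336,000 passes to the descendants.
The descendants' portion (€336,000) is divided at the children's generation into 4 shares of €84,000. Mateus takes €84,000. The 3 shares of the deceased (Una, Ruthie, and Carmen) are combined into a pool of €252,000.
That pool (€252,000) is divided at the grandchildren's generation equally among Marit, Paloma, Hector, Ansel, Fionn, Xiomara, and Aditi: €36,000 each.

Ansel receives €36,000.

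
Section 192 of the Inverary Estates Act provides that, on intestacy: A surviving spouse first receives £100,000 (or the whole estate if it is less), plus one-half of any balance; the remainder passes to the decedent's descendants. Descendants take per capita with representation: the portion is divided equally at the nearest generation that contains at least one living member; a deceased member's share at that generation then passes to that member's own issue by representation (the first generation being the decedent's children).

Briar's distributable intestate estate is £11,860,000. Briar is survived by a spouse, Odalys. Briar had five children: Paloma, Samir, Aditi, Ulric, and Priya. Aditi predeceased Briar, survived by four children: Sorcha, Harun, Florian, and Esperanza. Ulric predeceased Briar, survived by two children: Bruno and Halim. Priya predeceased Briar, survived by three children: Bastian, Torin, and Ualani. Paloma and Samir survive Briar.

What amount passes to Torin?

Odalys first takes £100,000, leaving a balance of £11,760,000. Odalys then takes one-half of the balance (£5,880,000), for a total of £5,980,000. The remaining £5,880,000 passes to the descendants.
The descendants' portion (£5,880,000) is divided into 5 shares of £1,176,000: Paloma and Samir each take £1,176,000; Aditi's £1,176,000 share passes to Aditi's issue; Ulric's £1,176,000 share passes to Ulric's issue; Priya's £1,176,000 share passes to Priya's issue.
Aditi's share (£1,176,000) is divided into 4 shares of £294,000: Sorcha, Harun, Florian, and Esperanza each take £294,000.
Ulric's share (£1,176,000) is divided into 2 shares of £588,000: Bruno and Halim each take £588,000.
Priya's share (£1,176,000) is divided into 3 shares of £392,000: Bastian, Torin, and Ualani each take £392,000.

Torin receives £392,000.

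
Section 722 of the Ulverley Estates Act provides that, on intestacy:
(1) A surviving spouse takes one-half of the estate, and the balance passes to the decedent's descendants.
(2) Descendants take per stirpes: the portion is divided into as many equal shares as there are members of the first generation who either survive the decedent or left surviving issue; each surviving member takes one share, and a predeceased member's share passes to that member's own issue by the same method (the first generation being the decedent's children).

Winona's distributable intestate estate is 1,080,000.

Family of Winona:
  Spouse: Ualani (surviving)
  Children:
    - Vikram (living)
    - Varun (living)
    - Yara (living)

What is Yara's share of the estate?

Yara receives 180,000.

Ualani takes one-half of 1,080,000 = 540,000. The remaining 540,000 passes to the descendants.
The descendants' portion (540,000) is divided into 3 shares of 180,000: Vikram, Varun, and Yara each take 180,000.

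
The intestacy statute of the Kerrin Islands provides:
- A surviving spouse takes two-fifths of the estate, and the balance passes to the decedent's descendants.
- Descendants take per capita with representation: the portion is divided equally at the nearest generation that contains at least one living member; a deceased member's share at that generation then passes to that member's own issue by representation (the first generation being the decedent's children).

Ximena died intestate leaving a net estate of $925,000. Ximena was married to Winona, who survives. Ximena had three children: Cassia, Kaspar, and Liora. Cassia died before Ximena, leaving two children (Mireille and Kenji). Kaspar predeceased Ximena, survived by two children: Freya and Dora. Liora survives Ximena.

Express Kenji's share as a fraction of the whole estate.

Winona takes two-fifths of $925,000 = $370,000. The remaining $555,000 passes to the descendants.
The descendants' portion ($555,000) is divided into 3 shares of $185,000: Liora takes $185,000; Cassia's $185,000 share passes to Cassia's issue; Kaspar's $185,000 share passes to Kaspar's issue.
Cassia's share ($185,000) is divided into 2 shares of $92,500: Mireille and Kenji each take $92,500.
Kaspar's share ($185,000) is divided into 2 shares of $92,500: Freya and Dora each take $92,500.

Kenji receives 1/10 of the estate.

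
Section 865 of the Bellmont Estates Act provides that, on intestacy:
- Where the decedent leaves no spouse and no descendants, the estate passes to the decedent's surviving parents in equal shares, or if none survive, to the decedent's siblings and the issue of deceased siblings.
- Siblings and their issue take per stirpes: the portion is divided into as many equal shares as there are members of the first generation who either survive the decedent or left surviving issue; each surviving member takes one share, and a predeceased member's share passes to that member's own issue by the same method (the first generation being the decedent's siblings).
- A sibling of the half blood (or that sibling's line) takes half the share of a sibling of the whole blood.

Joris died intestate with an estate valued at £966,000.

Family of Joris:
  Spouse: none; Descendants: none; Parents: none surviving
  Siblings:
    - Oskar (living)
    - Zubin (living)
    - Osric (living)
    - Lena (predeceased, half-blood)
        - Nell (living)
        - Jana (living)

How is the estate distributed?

The entire £966,000 passes to the siblings and their issue.
Counting each half-blood sibling's line as half a unit, there are 7/2 units in £966,000, so one unit is £276,000. Whole-blood lines (Oskar, Zubin, and Osric) take £276,000 each; half-blood lines (Lena) take £138,000 each.
Lena's share (£138,000) is divided into 2 shares of £69,000: Nell and Jana each take £69,000.

Oskar: £276,000; Zubin: £276,000; Osric: £276,000; Nell: £69,000; Jana: £69,000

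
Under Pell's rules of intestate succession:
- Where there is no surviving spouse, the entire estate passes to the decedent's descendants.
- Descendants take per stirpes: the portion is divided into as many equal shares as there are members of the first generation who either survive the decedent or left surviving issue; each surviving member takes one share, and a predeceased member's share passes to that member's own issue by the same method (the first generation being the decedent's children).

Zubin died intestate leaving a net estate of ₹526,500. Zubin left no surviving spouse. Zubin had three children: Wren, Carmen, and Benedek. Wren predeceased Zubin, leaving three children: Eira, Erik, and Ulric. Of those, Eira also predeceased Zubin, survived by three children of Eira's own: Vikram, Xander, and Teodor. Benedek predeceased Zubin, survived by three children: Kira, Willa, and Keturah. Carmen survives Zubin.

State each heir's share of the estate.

Vikram: ₹19,500; Xander: ₹19,500; Teodor: ₹19,500; Erik: ₹58,500; Ulric: ₹58,500; Carmen: ₹175,500; Kira: ₹58,500; Willa: ₹58,500; Keturah: ₹58,500

The entire ₹526,500 passes to the descendants.
That amount (₹526,500) is divided into 3 shares of ₹175,500: Carmen takes ₹175,500; Wren's ₹175,500 share passes to Wren's issue; Benedek's ₹175,500 share passes to Benedek's issue.
Wren's share (₹175,500) is divided into 3 shares of ₹58,500: Erik and Ulric each take ₹58,500; Eira's ₹58,500 share passes to Eira's issue.
Eira's share (₹58,500) is divided into 3 shares of ₹19,500: Vikram, Xander, and Teodor each take ₹19,500.
Benedek's share (₹175,500) is divided into 3 shares of ₹58,500: Kira, Willa, and Keturah each take ₹58,500.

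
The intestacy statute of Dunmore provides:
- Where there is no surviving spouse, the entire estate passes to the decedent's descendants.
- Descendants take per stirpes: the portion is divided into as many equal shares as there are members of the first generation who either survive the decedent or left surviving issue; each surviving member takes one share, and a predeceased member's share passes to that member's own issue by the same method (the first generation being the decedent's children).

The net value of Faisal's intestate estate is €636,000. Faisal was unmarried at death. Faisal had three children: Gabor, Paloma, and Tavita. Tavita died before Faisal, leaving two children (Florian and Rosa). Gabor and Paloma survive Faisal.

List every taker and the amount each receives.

The entire €636,000 passes to the descendants.
That amount (€636,000) is divided into 3 shares of €212,000: Gabor and Paloma each take €212,000; Tavita's €212,000 share passes to Tavita's issue.
Tavita's share (€212,000) is divided into 2 shares of €106,000: Florian and Rosa each take €106,000.

Gabor: €212,000; Paloma: €212,000; Florian: €106,000; Rosa: €106,000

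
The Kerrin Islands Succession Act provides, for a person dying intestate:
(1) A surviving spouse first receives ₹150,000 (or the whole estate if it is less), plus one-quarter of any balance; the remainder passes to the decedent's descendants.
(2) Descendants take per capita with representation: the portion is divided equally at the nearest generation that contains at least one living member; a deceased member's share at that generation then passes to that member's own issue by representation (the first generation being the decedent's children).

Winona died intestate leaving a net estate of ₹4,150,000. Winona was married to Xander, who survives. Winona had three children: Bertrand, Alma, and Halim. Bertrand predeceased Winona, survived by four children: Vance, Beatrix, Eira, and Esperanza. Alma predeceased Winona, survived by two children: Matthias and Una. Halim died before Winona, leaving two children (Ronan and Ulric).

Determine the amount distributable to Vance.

Xander first takes ₹150,000, leaving a balance of ₹4,000,000. Xander then takes one-quarter of the balance (₹1,000,000), for a total of ₹1,150,000. The remaining ₹3,000,000 passes to the descendants.
No child survives, so the initial division is made at the grandchildren's generation.
The descendants' portion (₹3,000,000) is divided into 8 shares of ₹375,000: Vance, Beatrix, Eira, Esperanza, Matthias, Una, Ronan, and Ulric each take ₹375,000.

Vance receives ₹375,000.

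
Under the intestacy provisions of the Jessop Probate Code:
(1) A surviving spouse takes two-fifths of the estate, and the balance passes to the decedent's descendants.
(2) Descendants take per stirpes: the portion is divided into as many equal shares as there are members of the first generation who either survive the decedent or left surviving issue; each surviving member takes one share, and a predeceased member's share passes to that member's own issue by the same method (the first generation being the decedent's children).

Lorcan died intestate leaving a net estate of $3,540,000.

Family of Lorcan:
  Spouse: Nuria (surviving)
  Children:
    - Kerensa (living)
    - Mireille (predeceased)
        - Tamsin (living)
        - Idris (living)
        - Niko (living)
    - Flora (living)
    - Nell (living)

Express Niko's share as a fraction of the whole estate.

Nuria takes two-fifths of $3,540,000 = $1,416,000. The remaining $2,124,000 passes to the descendants.
The descendants' portion ($2,124,000) is divided into 4 shares of $531,000: Kerensa, Flora, and Nell each take $531,000; Mireille's $531,000 share passes to Mireille's issue.
Mireille's share ($531,000) is divided into 3 shares of $177,000: Tamsin, Idris, and Niko each take $177,000.

Niko receives 1/20 of the estate.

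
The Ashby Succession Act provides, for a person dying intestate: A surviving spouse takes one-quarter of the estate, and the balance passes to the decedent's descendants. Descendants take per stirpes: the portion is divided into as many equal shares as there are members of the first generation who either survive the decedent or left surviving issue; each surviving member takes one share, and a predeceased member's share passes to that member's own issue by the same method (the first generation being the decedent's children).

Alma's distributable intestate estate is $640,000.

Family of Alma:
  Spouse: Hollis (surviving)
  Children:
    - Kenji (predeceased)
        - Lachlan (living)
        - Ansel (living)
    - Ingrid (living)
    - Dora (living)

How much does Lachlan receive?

Hollis takes one-quarter of $640,000 = $160,000. The remaining $480,000 passes to the descendants.
The descendants' portion ($480,000) is divided into 3 shares of $160,000: Ingrid and Dora each take $160,000; Kenji's $160,000 share passes to Kenji's issue.
Kenji's share ($160,000) is divided into 2 shares of $80,000: Lachlan and Ansel each take $80,000.

Lachlan receives $80,000.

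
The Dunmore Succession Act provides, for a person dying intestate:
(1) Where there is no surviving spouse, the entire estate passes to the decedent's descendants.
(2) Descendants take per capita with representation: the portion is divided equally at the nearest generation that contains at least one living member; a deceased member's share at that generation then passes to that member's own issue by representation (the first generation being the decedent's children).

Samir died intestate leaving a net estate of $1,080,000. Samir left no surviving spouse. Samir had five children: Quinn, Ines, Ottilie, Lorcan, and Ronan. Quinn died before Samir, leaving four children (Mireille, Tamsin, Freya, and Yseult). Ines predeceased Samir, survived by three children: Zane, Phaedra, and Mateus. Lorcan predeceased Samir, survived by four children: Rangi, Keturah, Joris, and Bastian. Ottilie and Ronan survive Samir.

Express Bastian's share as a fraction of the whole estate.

The entire $1,080,000 passes to the descendants.
That amount ($1,080,000) is divided into 5 shares of $216,000: Ottilie and Ronan each take $216,000; Quinn's $216,000 share passes to Quinn's issue; Ines's $216,000 share passes to Ines's issue; Lorcan's $216,000 share passes to Lorcan's issue.
Quinn's share ($216,000) is divided into 4 shares of $54,000: Mireille, Tamsin, Freya, and Yseult each take $54,000.
Ines's share ($216,000) is divided into 3 shares of $72,000: Zane, Phaedra, and Mateus each take $72,000.
Lorcan's share ($216,000) is divided into 4 shares of $54,000: Rangi, Keturah, Joris, and Bastian each take $54,000.

Bastian receives 1/20 of the estate.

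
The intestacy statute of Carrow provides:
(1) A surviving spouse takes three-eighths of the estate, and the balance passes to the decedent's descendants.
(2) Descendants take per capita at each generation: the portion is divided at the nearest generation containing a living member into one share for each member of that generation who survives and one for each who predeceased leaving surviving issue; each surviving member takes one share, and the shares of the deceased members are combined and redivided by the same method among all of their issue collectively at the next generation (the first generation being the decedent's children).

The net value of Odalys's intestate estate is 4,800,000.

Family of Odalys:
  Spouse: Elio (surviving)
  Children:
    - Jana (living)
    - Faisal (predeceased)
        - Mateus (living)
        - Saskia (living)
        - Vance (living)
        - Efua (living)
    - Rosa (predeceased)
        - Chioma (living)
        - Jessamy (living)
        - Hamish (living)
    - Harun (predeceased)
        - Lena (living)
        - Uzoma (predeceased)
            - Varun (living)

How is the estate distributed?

Elio takes three-eighths of 4,800,000 = 1,800,000. The remaining 3,000,000 passes to the descendants.
The descendants' portion (3,000,000) is divided at the children's generation into 4 shares of 750,000. Jana takes 750,000. The 3 shares of the deceased (Faisal, Rosa, and Harun) are combined into a pool of 2,250,000.
That pool (2,250,000) is divided at the grandchildren's generation into 9 shares of 250,000. Mateus, Saskia, Vance, Efua, Chioma, Jessamy, Hamish, and Lena each take 250,000. The remaining share for the deceased Uzoma (250,000) is carried to the next generation.
That pool (250,000) passes entirely to Varun, the sole taker at the great-grandchildren's generation.

Elio: 1,800,000; Jana: 750,000; Mateus: 250,000; Saskia: 250,000; Vance: 250,000; Efua: 250,000; Chioma: 250,000; Jessamy: 250,000; Hamish: 250,000; Lena: 250,000; Varun: 250,000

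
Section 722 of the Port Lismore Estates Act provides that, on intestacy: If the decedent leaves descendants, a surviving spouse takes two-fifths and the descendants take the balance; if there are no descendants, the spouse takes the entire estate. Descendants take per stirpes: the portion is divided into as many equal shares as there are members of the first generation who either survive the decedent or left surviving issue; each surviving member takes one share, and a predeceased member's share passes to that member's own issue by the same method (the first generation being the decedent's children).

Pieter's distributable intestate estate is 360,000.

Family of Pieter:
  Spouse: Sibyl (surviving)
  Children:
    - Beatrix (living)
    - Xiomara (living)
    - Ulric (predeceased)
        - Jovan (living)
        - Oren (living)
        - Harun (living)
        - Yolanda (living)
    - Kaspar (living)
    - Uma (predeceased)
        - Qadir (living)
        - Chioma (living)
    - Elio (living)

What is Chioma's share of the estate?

Chioma receives 18,000.

Sibyl takes two-fifths of 360,000 = 144,000. The remaining 216,000 passes to the descendants.
The descendants' portion (216,000) is divided into 6 shares of 36,000: Beatrix, Xiomara, Kaspar, and Elio each take 36,000; Ulric's 36,000 share passes to Ulric's issue; Uma's 36,000 share passes to Uma's issue.
Ulric's share (36,000) is divided into 4 shares of 9,000: Jovan, Oren, Harun, and Yolanda each take 9,000.
Uma's share (36,000) is divided into 2 shares of 18,000: Qadir and Chioma each take 18,000.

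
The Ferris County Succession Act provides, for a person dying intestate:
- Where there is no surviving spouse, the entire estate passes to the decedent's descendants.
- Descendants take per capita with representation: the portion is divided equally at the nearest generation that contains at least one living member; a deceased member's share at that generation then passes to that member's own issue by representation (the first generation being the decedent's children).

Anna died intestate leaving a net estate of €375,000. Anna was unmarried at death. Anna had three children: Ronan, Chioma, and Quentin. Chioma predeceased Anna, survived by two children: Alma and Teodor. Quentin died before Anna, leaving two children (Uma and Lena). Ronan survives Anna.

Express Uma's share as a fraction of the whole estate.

The entire €375,000 passes to the descendants.
That amount (€375,000) is divided into 3 shares of €125,000: Ronan takes €125,000; Chioma's €125,000 share passes to Chioma's issue; Quentin's €125,000 share passes to Quentin's issue.
Chioma's share (€125,000) is divided into 2 shares of €62,500: Alma and Teodor each take €62,500.
Quentin's share (€125,000) is divided into 2 shares of €62,500: Uma and Lena each take €62,500.

Uma receives 1/6 of the estate.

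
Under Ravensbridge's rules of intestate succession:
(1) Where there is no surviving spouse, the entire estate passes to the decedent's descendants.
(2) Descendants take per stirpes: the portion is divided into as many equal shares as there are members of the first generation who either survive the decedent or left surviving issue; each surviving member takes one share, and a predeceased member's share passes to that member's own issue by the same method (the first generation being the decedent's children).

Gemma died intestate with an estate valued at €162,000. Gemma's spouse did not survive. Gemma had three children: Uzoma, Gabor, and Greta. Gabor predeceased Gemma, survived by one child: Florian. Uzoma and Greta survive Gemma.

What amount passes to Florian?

Florian receives €54,000.

The entire €162,000 passes to the descendants.
That amount (€162,000) is divided into 3 shares of €54,000: Uzoma and Greta each take €54,000; Gabor's €54,000 share passes to Gabor's issue.
Gabor's share (€54,000) passes entirely to Florian.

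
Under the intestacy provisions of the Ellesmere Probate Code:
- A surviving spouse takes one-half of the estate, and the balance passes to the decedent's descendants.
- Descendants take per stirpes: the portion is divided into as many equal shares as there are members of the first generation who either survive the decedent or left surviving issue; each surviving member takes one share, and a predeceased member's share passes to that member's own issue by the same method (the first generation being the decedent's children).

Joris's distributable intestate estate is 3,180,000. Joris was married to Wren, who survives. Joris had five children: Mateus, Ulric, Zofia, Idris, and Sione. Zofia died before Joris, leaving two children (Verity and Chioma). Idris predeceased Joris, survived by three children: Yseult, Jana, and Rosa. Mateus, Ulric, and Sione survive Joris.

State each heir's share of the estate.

Wren: 1,590,000; Mateus: 318,000; Ulric: 318,000; Verity: 159,000; Chioma: 159,000; Yseult: 106,000; Jana: 106,000; Rosa: 106,000; Sione: 318,000

Wren takes one-half of 3,180,000 = 1,590,000. The remaining 1,590,000 passes to the descendants.
The descendants' portion (1,590,000) is divided into 5 shares of 318,000: Mateus, Ulric, and Sione each take 318,000; Zofia's 318,000 share passes to Zofia's issue; Idris's 318,000 share passes to Idris's issue.
Zofia's share (318,000) is divided into 2 shares of 159,000: Verity and Chioma each take 159,000.
Idris's share (318,000) is divided into 3 shares of 106,000: Yseult, Jana, and Rosa each take 106,000.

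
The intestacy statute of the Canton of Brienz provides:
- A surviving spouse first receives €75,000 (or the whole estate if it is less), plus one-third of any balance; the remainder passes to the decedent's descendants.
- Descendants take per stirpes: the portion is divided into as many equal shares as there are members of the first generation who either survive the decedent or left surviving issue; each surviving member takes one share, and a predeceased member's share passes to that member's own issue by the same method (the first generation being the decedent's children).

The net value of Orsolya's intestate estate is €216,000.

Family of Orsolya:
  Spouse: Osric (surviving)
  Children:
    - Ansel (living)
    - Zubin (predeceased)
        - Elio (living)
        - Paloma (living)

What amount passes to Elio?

Elio receives €23,500.

Osric first takes €75,000, leaving a balance of €141,000. Osric then takes one-third of the balance (€47,000), for a total of €122,000. The remaining €94,000 passes to the descendants.
The descendants' portion (€94,000) is divided into 2 shares of €47,000: Ansel takes €47,000; Zubin's €47,000 share passes to Zubin's issue.
Zubin's share (€47,000) is divided into 2 shares of €23,500: Elio and Paloma each take €23,500.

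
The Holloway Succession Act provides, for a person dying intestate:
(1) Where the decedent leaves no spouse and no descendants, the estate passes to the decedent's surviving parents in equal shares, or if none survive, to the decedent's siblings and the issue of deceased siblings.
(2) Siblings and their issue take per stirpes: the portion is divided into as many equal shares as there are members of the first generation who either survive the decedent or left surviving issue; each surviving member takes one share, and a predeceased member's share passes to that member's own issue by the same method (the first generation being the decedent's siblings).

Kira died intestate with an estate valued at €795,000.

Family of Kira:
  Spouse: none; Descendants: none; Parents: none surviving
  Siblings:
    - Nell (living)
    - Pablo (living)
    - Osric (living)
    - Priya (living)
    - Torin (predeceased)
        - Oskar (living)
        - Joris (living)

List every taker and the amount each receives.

Nell: €159,000; Pablo: €159,000; Osric: €159,000; Priya: €159,000; Oskar: €79,500; Joris: €79,500

The entire €795,000 passes to the siblings and their issue.
That amount (€795,000) is divided into 5 shares of €159,000: Nell, Pablo, Osric, and Priya each take €159,000; Torin's €159,000 share passes to Torin's issue.
Torin's share (€159,000) is divided into 2 shares of €79,500: Oskar and Joris each take €79,500.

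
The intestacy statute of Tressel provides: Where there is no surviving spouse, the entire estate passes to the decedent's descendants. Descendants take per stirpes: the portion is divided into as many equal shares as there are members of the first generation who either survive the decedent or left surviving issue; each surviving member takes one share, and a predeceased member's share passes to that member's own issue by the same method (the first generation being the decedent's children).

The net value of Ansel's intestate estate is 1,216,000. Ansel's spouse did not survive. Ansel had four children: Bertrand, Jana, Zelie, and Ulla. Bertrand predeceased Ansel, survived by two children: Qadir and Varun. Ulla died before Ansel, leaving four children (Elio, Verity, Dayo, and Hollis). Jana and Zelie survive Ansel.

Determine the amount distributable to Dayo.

Dayo receives 76,000.

The entire 1,216,000 passes to the descendants.
That amount (1,216,000) is divided into 4 shares of 304,000: Jana and Zelie each take 304,000; Bertrand's 304,000 share passes to Bertrand's issue; Ulla's 304,000 share passes to Ulla's issue.
Bertrand's share (304,000) is divided into 2 shares of 152,000: Qadir and Varun each take 152,000.
Ulla's share (304,000) is divided into 4 shares of 76,000: Elio, Verity, Dayo, and Hollis each take 76,000.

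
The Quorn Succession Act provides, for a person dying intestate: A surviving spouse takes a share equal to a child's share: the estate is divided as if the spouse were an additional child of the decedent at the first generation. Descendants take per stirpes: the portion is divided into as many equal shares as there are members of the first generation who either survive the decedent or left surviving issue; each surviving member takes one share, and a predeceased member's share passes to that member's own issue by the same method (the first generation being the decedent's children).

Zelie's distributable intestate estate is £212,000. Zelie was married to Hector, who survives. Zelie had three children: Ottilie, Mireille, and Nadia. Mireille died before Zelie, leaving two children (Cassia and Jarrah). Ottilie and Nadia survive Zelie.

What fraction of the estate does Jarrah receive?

The spouse counts as an additional share at the children's level, so there are 4 primary shares of £53,000. Hector takes one such share (£53,000).
The children's combined portion (£159,000) is divided into 3 shares of £53,000: Ottilie and Nadia each take £53,000; Mireille's £53,000 share passes to Mireille's issue.
Mireille's share (£53,000) is divided into 2 shares of £26,500: Cassia and Jarrah each take £26,500.

Jarrah receives 1/8 of the estate.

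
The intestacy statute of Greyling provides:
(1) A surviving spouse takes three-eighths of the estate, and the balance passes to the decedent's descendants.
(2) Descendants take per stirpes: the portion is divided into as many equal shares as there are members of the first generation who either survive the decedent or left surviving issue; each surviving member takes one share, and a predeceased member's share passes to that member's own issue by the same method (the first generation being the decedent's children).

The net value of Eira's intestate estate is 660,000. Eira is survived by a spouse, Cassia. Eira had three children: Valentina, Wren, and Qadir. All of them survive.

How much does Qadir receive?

Qadir receives 137,500.

Cassia takes three-eighths of 660,000 = 247,500. The remaining 412,500 passes to the descendants.
The descendants' portion (412,500) is divided into 3 shares of 137,500: Valentina, Wren, and Qadir each take 137,500.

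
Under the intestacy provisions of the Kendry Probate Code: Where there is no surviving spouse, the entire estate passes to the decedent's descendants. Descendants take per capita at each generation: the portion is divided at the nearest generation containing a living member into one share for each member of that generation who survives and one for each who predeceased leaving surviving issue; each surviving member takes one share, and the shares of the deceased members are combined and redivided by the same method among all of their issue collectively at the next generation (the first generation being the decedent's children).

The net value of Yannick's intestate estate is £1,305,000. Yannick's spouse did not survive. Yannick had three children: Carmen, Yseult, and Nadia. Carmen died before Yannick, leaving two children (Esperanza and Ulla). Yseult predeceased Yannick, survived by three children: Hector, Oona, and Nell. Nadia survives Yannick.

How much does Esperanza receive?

The entire £1,305,000 passes to the descendants.
That amount (£1,305,000) is divided at the children's generation into 3 shares of £435,000. Nadia takes £435,000. The 2 shares of the deceased (Carmen and Yseult) are combined into a pool of £870,000.
That pool (£870,000) is divided at the grandchildren's generation equally among Esperanza, Ulla, Hector, Oona, and Nell: £174,000 each.

Esperanza receives £174,000.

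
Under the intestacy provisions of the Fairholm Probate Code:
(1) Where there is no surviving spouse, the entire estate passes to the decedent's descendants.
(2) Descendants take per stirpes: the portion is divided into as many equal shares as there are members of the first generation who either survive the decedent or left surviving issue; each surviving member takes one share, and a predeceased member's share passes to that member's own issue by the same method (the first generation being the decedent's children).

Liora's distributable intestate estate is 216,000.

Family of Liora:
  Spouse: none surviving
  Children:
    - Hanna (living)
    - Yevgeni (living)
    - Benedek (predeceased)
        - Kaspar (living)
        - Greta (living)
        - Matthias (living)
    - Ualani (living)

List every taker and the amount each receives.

The entire 216,000 passes to the descendants.
That amount (216,000) is divided into 4 shares of 54,000: Hanna, Yevgeni, and Ualani each take 54,000; Benedek's 54,000 share passes to Benedek's issue.
Benedek's share (54,000) is divided into 3 shares of 18,000: Kaspar, Greta, and Matthias each take 18,000.

Hanna: 54,000; Yevgeni: 54,000; Kaspar: 18,000; Greta: 18,000; Matthias: 18,000; Ualani: 54,000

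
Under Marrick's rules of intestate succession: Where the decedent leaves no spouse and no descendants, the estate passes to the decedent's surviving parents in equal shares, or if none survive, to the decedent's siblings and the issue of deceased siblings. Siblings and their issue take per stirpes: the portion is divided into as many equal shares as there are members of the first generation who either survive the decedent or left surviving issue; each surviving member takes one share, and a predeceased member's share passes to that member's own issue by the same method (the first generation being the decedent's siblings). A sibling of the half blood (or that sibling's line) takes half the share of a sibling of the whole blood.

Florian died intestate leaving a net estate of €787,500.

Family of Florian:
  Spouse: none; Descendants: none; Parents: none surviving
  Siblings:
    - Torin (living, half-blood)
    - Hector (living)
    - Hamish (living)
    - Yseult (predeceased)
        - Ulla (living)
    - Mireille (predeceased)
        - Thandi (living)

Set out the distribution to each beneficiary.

The entire €787,500 passes to the siblings and their issue.
Counting each half-blood sibling's line as half a unit, there are 9/2 units in €787,500, so one unit is €175,000. Whole-blood lines (Hector, Hamish, Yseult, and Mireille) take €175,000 each; half-blood lines (Torin) take €87,500 each.
Yseult's share (€175,000) passes entirely to Ulla.
Mireille's share (€175,000) passes entirely to Thandi.

Torin: €87,500; Hector: €175,000; Hamish: €175,000; Ulla: €175,000; Thandi: €175,000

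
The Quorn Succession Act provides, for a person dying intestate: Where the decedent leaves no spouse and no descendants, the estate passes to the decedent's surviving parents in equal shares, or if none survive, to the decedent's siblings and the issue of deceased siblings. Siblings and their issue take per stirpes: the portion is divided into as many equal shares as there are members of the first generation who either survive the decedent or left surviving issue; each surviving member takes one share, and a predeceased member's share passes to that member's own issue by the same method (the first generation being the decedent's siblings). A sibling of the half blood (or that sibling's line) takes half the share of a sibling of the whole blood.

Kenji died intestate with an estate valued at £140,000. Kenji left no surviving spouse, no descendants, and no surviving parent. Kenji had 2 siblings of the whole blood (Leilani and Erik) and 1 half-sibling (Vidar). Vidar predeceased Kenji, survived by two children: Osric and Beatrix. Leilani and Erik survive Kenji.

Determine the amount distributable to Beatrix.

Beatrix receives £14,000.

The entire £140,000 passes to the siblings and their issue.
Counting each half-blood sibling's line as half a unit, there are 5/2 units in £140,000, so one unit is £56,000. Whole-blood lines (Leilani and Erik) take £56,000 each; half-blood lines (Vidar) take £28,000 each.
Vidar's share (£28,000) is divided into 2 shares of £14,000: Osric and Beatrix each take £14,000.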